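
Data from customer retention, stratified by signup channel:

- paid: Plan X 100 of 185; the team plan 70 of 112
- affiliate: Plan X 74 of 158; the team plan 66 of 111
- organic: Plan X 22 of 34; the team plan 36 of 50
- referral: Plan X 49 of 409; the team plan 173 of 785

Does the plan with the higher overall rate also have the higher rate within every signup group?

Paid: Plan X 100/185 = 54.1%, the team plan 70/112 = 62.5% → the team plan
Affiliate: Plan X 74/158 = 46.8%, the team plan 66/111 = 59.5% → the team plan
Organic: Plan X 22/34 = 64.7%, the team plan 36/50 = 72.0% → the team plan
Referral: Plan X 49/409 = 12.0%, the team plan 173/785 = 22.0% → the team plan
Overall: Plan X 245/786 = 31.2%, the team plan 345/1058 = 32.6% → the team plan
The team plan wins overall and in every signup group — no reversal.

Yes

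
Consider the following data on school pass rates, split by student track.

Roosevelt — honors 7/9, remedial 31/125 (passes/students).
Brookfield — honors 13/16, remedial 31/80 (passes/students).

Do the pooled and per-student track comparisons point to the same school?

Honors: Roosevelt 7/9 = 77.8%, Brookfield 13/16 = 81.2% → Brookfield
Remedial: Roosevelt 31/125 = 24.8%, Brookfield 31/80 = 38.8% → Brookfield
Overall: Roosevelt 38/134 = 28.4%, Brookfield 44/96 = 45.8% → Brookfield
Brookfield wins overall and in every student group — no reversal.

Yes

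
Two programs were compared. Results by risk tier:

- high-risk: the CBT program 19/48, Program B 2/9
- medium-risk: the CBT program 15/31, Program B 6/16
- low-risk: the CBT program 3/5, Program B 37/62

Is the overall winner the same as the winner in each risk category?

No

High-risk: the CBT program 19/48 = 39.6%, Program B 2/9 = 22.2% → the CBT program
Medium-risk: the CBT program 15/31 = 48.4%, Program B 6/16 = 37.5% → the CBT program
Low-risk: the CBT program 3/5 = 60.0%, Program B 37/62 = 59.7% → the CBT program
Overall: the CBT program 37/84 = 44.0%, Program B 45/87 = 51.7% → Program B
The CBT program wins each risk group but Program B wins overall — the comparison reverses. The CBT program's participants skew toward high-risk, which has a lower base rate.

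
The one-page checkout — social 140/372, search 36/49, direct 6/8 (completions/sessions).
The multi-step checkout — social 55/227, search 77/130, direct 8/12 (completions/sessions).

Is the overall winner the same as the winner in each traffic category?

Social: the one-page checkout 140/372 = 37.6%, the multi-step checkout 55/227 = 24.2% → the one-page checkout
Search: the one-page checkout 36/49 = 73.5%, the multi-step checkout 77/130 = 59.2% → the one-page checkout
Direct: the one-page checkout 6/8 = 75.0%, the multi-step checkout 8/12 = 66.7% → the one-page checkout
Overall: the one-page checkout 182/429 = 42.4%, the multi-step checkout 140/369 = 37.9% → the one-page checkout
The one-page checkout wins overall and in every traffic group — no reversal.

Yes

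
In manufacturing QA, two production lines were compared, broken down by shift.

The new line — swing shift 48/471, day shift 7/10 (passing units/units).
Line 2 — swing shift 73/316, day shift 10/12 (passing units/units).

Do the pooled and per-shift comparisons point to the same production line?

Swing shift: the new line 48/471 = 10.2%, Line 2 73/316 = 23.1% → Line 2
Day shift: the new line 7/10 = 70.0%, Line 2 10/12 = 83.3% → Line 2
Overall: the new line 55/481 = 11.4%, Line 2 83/328 = 25.3% → Line 2
Line 2 wins overall and in every shift group — no reversal.

Yes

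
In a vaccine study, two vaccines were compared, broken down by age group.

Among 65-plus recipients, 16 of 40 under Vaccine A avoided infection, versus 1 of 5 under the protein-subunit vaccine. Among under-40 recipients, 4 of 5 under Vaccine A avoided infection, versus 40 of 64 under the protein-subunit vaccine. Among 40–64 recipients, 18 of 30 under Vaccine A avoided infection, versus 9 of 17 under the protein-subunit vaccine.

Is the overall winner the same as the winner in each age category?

No

65-plus: Vaccine A 16/40 = 40.0%, the protein-subunit vaccine 1/5 = 20.0% → Vaccine A
Under-40: Vaccine A 4/5 = 80.0%, the protein-subunit vaccine 40/64 = 62.5% → Vaccine A
40–64: Vaccine A 18/30 = 60.0%, the protein-subunit vaccine 9/17 = 52.9% → Vaccine A
Overall: Vaccine A 38/75 = 50.7%, the protein-subunit vaccine 50/86 = 58.1% → the protein-subunit vaccine
Vaccine A wins each age group but the protein-subunit vaccine wins overall — the comparison reverses. Vaccine A's recipients skew toward 65-plus, which has a lower base rate.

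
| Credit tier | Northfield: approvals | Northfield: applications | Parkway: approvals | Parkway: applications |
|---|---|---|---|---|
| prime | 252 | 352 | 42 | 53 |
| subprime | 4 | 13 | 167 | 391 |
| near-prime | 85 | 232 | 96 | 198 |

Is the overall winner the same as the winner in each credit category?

Prime: Northfield 252/352 = 71.6%, Parkway 42/53 = 79.2% → Parkway
Subprime: Northfield 4/13 = 30.8%, Parkway 167/391 = 42.7% → Parkway
Near-prime: Northfield 85/232 = 36.6%, Parkway 96/198 = 48.5% → Parkway
Overall: Northfield 341/597 = 57.1%, Parkway 305/642 = 47.5% → Northfield
Parkway wins each credit group but Northfield wins overall — the comparison reverses. Parkway's applications skew toward subprime, which has a lower base rate.

No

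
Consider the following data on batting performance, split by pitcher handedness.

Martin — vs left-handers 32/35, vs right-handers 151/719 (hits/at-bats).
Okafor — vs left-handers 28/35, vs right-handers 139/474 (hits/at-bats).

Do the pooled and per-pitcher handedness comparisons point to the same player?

Vs left-handers: Martin 32/35 = 91.4%, Okafor 28/35 = 80.0% → Martin
Vs right-handers: Martin 151/719 = 21.0%, Okafor 139/474 = 29.3% → Okafor
Overall: Martin 183/754 = 24.3%, Okafor 167/509 = 32.8% → Okafor
Neither sweeps: Martin wins 1 of 2 groups, Okafor wins 1. Okafor wins overall but not every group — no Simpson reversal.

No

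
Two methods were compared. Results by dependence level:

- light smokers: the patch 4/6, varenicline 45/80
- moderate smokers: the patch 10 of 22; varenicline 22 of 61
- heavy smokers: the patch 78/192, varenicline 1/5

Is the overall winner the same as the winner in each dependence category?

No

Light smokers: the patch 4/6 = 66.7%, varenicline 45/80 = 56.2% → the patch
Moderate smokers: the patch 10/22 = 45.5%, varenicline 22/61 = 36.1% → the patch
Heavy smokers: the patch 78/192 = 40.6%, varenicline 1/5 = 20.0% → the patch
Overall: the patch 92/220 = 41.8%, varenicline 68/146 = 46.6% → varenicline
The patch wins each dependence group but varenicline wins overall — the comparison reverses. The patch's participants skew toward heavy smokers, which has a lower base rate.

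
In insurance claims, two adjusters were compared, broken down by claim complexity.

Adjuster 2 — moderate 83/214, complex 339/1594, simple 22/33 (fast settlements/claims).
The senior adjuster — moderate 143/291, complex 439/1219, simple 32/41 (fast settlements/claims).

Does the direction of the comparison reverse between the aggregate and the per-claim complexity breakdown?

Moderate: Adjuster 2 83/214 = 38.8%, the senior adjuster 143/291 = 49.1% → the senior adjuster
Complex: Adjuster 2 339/1594 = 21.3%, the senior adjuster 439/1219 = 36.0% → the senior adjuster
Simple: Adjuster 2 22/33 = 66.7%, the senior adjuster 32/41 = 78.0% → the senior adjuster
Overall: Adjuster 2 444/1841 = 24.1%, the senior adjuster 614/1551 = 39.6% → the senior adjuster
The senior adjuster wins overall and in every claim group — no reversal.

No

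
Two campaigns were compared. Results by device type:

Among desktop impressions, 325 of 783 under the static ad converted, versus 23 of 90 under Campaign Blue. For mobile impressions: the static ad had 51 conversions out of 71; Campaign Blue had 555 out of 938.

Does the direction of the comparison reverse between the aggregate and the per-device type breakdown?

Desktop: the static ad 325/783 = 41.5%, Campaign Blue 23/90 = 25.6% → the static ad
Mobile: the static ad 51/71 = 71.8%, Campaign Blue 555/938 = 59.2% → the static ad
Overall: the static ad 376/854 = 44.0%, Campaign Blue 578/1028 = 56.2% → Campaign Blue
The static ad wins each device group but Campaign Blue wins overall — the comparison reverses. The static ad's impressions skew toward desktop, which has a lower base rate.

Yes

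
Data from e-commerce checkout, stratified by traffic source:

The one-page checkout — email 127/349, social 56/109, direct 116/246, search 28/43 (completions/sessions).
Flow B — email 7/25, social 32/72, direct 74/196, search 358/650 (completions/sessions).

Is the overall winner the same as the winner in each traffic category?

Email: the one-page checkout 127/349 = 36.4%, Flow B 7/25 = 28.0% → the one-page checkout
Social: the one-page checkout 56/109 = 51.4%, Flow B 32/72 = 44.4% → the one-page checkout
Direct: the one-page checkout 116/246 = 47.2%, Flow B 74/196 = 37.8% → the one-page checkout
Search: the one-page checkout 28/43 = 65.1%, Flow B 358/650 = 55.1% → the one-page checkout
Overall: the one-page checkout 327/747 = 43.8%, Flow B 471/943 = 49.9% → Flow B
The one-page checkout wins each traffic group but Flow B wins overall — the comparison reverses. The one-page checkout's sessions skew toward email, which has a lower base rate.

No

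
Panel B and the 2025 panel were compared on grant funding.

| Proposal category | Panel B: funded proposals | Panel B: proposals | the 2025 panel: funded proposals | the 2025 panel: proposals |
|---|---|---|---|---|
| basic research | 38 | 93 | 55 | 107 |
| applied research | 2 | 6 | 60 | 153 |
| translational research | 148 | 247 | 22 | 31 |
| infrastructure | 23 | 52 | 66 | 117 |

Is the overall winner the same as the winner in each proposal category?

No

Basic research: Panel B 38/93 = 40.9%, the 2025 panel 55/107 = 51.4% → the 2025 panel
Applied research: Panel B 2/6 = 33.3%, the 2025 panel 60/153 = 39.2% → the 2025 panel
Translational research: Panel B 148/247 = 59.9%, the 2025 panel 22/31 = 71.0% → the 2025 panel
Infrastructure: Panel B 23/52 = 44.2%, the 2025 panel 66/117 = 56.4% → the 2025 panel
Overall: Panel B 211/398 = 53.0%, the 2025 panel 203/408 = 49.8% → Panel B
The 2025 panel wins each proposal group but Panel B wins overall — the comparison reverses. The 2025 panel's proposals skew toward applied research, which has a lower base rate.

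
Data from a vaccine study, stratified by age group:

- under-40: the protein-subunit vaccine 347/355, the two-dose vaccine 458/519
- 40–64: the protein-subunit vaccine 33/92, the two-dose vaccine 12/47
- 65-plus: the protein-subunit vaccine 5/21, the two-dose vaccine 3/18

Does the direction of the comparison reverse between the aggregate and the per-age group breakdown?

Under-40: the protein-subunit vaccine 347/355 = 97.7%, the two-dose vaccine 458/519 = 88.2% → the protein-subunit vaccine
40–64: the protein-subunit vaccine 33/92 = 35.9%, the two-dose vaccine 12/47 = 25.5% → the protein-subunit vaccine
65-plus: the protein-subunit vaccine 5/21 = 23.8%, the two-dose vaccine 3/18 = 16.7% → the protein-subunit vaccine
Overall: the protein-subunit vaccine 385/468 = 82.3%, the two-dose vaccine 473/584 = 81.0% → the protein-subunit vaccine
The protein-subunit vaccine wins overall and in every age group — no reversal.

No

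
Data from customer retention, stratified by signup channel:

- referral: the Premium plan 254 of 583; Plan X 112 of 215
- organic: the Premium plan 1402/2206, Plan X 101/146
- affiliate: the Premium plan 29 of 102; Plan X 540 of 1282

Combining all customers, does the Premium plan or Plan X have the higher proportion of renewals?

Referral: the Premium plan 254/583 = 43.6%, Plan X 112/215 = 52.1% → Plan X
Organic: the Premium plan 1402/2206 = 63.6%, Plan X 101/146 = 69.2% → Plan X
Affiliate: the Premium plan 29/102 = 28.4%, Plan X 540/1282 = 42.1% → Plan X
Overall: the Premium plan 1685/2891 = 58.3%, Plan X 753/1643 = 45.8% → the Premium plan
(Plan X wins every signup group but the Premium plan wins overall — Plan X's customers skew toward the low-rate affiliate group.)

the Premium plan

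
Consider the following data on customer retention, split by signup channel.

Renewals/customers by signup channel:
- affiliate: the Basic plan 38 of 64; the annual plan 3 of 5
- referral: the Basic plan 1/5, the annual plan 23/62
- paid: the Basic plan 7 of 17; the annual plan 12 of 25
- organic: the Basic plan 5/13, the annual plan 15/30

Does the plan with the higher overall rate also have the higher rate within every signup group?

No

Affiliate: the Basic plan 38/64 = 59.4%, the annual plan 3/5 = 60.0% → the annual plan
Referral: the Basic plan 1/5 = 20.0%, the annual plan 23/62 = 37.1% → the annual plan
Paid: the Basic plan 7/17 = 41.2%, the annual plan 12/25 = 48.0% → the annual plan
Organic: the Basic plan 5/13 = 38.5%, the annual plan 15/30 = 50.0% → the annual plan
Overall: the Basic plan 51/99 = 51.5%, the annual plan 53/122 = 43.4% → the Basic plan
The annual plan wins each signup group but the Basic plan wins overall — the comparison reverses. The annual plan's customers skew toward referral, which has a lower base rate.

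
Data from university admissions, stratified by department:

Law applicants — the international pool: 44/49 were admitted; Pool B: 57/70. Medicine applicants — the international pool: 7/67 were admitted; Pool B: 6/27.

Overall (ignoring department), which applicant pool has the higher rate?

Pool B

Law: the international pool 44/49 = 89.8%, Pool B 57/70 = 81.4% → the international pool
Medicine: the international pool 7/67 = 10.4%, Pool B 6/27 = 22.2% → Pool B
Overall: the international pool 51/116 = 44.0%, Pool B 63/97 = 64.9% → Pool B
(Neither sweeps every department group, but Pool B has the higher pooled rate.)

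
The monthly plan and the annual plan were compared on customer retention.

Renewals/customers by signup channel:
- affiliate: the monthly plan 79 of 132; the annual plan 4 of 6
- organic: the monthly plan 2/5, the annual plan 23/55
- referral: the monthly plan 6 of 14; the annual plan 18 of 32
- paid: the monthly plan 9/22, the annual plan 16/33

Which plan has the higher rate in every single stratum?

the annual plan

Affiliate: the monthly plan 79/132 = 59.8%, the annual plan 4/6 = 66.7% → the annual plan
Organic: the monthly plan 2/5 = 40.0%, the annual plan 23/55 = 41.8% → the annual plan
Referral: the monthly plan 6/14 = 42.9%, the annual plan 18/32 = 56.2% → the annual plan
Paid: the monthly plan 9/22 = 40.9%, the annual plan 16/33 = 48.5% → the annual plan
The annual plan has the higher rate in all 4 groups.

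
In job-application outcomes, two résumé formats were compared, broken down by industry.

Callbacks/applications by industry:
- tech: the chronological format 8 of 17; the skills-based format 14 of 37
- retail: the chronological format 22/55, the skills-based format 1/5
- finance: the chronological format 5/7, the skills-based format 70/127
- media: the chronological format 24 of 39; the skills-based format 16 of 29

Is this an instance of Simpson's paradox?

Yes

Tech: the chronological format 8/17 = 47.1%, the skills-based format 14/37 = 37.8% → the chronological format
Retail: the chronological format 22/55 = 40.0%, the skills-based format 1/5 = 20.0% → the chronological format
Finance: the chronological format 5/7 = 71.4%, the skills-based format 70/127 = 55.1% → the chronological format
Media: the chronological format 24/39 = 61.5%, the skills-based format 16/29 = 55.2% → the chronological format
Overall: the chronological format 59/118 = 50.0%, the skills-based format 101/198 = 51.0% → the skills-based format
The chronological format wins each industry group but the skills-based format wins overall — the comparison reverses. The chronological format's applications skew toward retail, which has a lower base rate.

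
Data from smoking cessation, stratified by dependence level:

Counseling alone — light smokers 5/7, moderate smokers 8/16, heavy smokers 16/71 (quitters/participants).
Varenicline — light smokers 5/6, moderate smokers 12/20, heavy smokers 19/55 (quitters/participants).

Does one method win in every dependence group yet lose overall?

Light smokers: counseling alone 5/7 = 71.4%, varenicline 5/6 = 83.3% → varenicline
Moderate smokers: counseling alone 8/16 = 50.0%, varenicline 12/20 = 60.0% → varenicline
Heavy smokers: counseling alone 16/71 = 22.5%, varenicline 19/55 = 34.5% → varenicline
Overall: counseling alone 29/94 = 30.9%, varenicline 36/81 = 44.4% → varenicline
Varenicline wins overall and in every dependence group — no reversal.

No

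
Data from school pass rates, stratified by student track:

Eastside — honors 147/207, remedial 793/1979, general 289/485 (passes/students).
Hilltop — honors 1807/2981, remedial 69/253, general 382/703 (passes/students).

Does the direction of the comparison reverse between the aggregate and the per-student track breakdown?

Honors: Eastside 147/207 = 71.0%, Hilltop 1807/2981 = 60.6% → Eastside
Remedial: Eastside 793/1979 = 40.1%, Hilltop 69/253 = 27.3% → Eastside
General: Eastside 289/485 = 59.6%, Hilltop 382/703 = 54.3% → Eastside
Overall: Eastside 1229/2671 = 46.0%, Hilltop 2258/3937 = 57.4% → Hilltop
Eastside wins each student group but Hilltop wins overall — the comparison reverses. Eastside's students skew toward remedial, which has a lower base rate.

Yes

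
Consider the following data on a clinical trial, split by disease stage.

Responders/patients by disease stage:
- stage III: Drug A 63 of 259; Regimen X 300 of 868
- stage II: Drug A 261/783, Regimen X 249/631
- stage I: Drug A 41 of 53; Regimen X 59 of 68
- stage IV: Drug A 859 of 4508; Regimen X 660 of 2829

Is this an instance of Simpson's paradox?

No

Stage III: Drug A 63/259 = 24.3%, Regimen X 300/868 = 34.6% → Regimen X
Stage II: Drug A 261/783 = 33.3%, Regimen X 249/631 = 39.5% → Regimen X
Stage I: Drug A 41/53 = 77.4%, Regimen X 59/68 = 86.8% → Regimen X
Stage IV: Drug A 859/4508 = 19.1%, Regimen X 660/2829 = 23.3% → Regimen X
Overall: Drug A 1224/5603 = 21.8%, Regimen X 1268/4396 = 28.8% → Regimen X
Regimen X wins overall and in every disease group — no reversal.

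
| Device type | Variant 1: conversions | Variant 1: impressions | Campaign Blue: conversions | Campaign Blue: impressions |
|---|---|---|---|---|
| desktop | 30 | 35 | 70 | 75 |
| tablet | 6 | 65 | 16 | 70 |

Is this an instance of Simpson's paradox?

No

Desktop: Variant 1 30/35 = 85.7%, Campaign Blue 70/75 = 93.3% → Campaign Blue
Tablet: Variant 1 6/65 = 9.2%, Campaign Blue 16/70 = 22.9% → Campaign Blue
Overall: Variant 1 36/100 = 36.0%, Campaign Blue 86/145 = 59.3% → Campaign Blue
Campaign Blue wins overall and in every device group — no reversal.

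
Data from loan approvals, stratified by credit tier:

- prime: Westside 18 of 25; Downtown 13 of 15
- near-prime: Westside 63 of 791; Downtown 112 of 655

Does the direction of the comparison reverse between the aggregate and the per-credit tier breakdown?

No

Prime: Westside 18/25 = 72.0%, Downtown 13/15 = 86.7% → Downtown
Near-prime: Westside 63/791 = 8.0%, Downtown 112/655 = 17.1% → Downtown
Overall: Westside 81/816 = 9.9%, Downtown 125/670 = 18.7% → Downtown
Downtown wins overall and in every credit group — no reversal.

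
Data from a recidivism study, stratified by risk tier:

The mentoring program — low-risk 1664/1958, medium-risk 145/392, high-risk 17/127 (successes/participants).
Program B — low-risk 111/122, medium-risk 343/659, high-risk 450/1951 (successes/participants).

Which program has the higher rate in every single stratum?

Low-risk: the mentoring program 1664/1958 = 85.0%, Program B 111/122 = 91.0% → Program B
Medium-risk: the mentoring program 145/392 = 37.0%, Program B 343/659 = 52.0% → Program B
High-risk: the mentoring program 17/127 = 13.4%, Program B 450/1951 = 23.1% → Program B
Program B has the higher rate in all 3 groups.

Program B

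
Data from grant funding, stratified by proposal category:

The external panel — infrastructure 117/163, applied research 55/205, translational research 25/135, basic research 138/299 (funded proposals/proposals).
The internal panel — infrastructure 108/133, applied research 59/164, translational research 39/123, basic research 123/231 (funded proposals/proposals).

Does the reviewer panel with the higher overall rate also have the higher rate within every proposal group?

Infrastructure: the external panel 117/163 = 71.8%, the internal panel 108/133 = 81.2% → the internal panel
Applied research: the external panel 55/205 = 26.8%, the internal panel 59/164 = 36.0% → the internal panel
Translational research: the external panel 25/135 = 18.5%, the internal panel 39/123 = 31.7% → the internal panel
Basic research: the external panel 138/299 = 46.2%, the internal panel 123/231 = 53.2% → the internal panel
Overall: the external panel 335/802 = 41.8%, the internal panel 329/651 = 50.5% → the internal panel
The internal panel wins overall and in every proposal group — no reversal.

Yes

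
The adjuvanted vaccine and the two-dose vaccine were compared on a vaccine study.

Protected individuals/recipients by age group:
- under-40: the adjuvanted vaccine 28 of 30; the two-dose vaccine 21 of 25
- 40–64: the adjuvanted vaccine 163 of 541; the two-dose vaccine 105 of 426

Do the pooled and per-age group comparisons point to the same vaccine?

Yes

Under-40: the adjuvanted vaccine 28/30 = 93.3%, the two-dose vaccine 21/25 = 84.0% → the adjuvanted vaccine
40–64: the adjuvanted vaccine 163/541 = 30.1%, the two-dose vaccine 105/426 = 24.6% → the adjuvanted vaccine
Overall: the adjuvanted vaccine 191/571 = 33.5%, the two-dose vaccine 126/451 = 27.9% → the adjuvanted vaccine
The adjuvanted vaccine wins overall and in every age group — no reversal.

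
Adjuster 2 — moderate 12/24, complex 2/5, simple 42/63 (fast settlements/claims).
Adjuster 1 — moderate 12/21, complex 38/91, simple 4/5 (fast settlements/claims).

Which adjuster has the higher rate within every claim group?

Adjuster 1

Moderate: Adjuster 2 12/24 = 50.0%, Adjuster 1 12/21 = 57.1% → Adjuster 1
Complex: Adjuster 2 2/5 = 40.0%, Adjuster 1 38/91 = 41.8% → Adjuster 1
Simple: Adjuster 2 42/63 = 66.7%, Adjuster 1 4/5 = 80.0% → Adjuster 1
Adjuster 1 has the higher rate in all 3 groups.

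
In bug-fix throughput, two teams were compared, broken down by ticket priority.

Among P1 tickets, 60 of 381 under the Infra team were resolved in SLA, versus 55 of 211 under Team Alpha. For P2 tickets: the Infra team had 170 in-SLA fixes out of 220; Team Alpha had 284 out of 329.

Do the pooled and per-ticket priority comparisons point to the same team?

P1: the Infra team 60/381 = 15.7%, Team Alpha 55/211 = 26.1% → Team Alpha
P2: the Infra team 170/220 = 77.3%, Team Alpha 284/329 = 86.3% → Team Alpha
Overall: the Infra team 230/601 = 38.3%, Team Alpha 339/540 = 62.8% → Team Alpha
Team Alpha wins overall and in every ticket group — no reversal.

Yes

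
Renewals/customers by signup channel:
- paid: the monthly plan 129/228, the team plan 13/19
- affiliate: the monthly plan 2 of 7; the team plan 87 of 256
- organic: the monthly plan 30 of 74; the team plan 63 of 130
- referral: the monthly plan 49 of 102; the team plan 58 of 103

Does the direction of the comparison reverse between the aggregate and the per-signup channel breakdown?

Paid: the monthly plan 129/228 = 56.6%, the team plan 13/19 = 68.4% → the team plan
Affiliate: the monthly plan 2/7 = 28.6%, the team plan 87/256 = 34.0% → the team plan
Organic: the monthly plan 30/74 = 40.5%, the team plan 63/130 = 48.5% → the team plan
Referral: the monthly plan 49/102 = 48.0%, the team plan 58/103 = 56.3% → the team plan
Overall: the monthly plan 210/411 = 51.1%, the team plan 221/508 = 43.5% → the monthly plan
The team plan wins each signup group but the monthly plan wins overall — the comparison reverses. The team plan's customers skew toward affiliate, which has a lower base rate.

Yes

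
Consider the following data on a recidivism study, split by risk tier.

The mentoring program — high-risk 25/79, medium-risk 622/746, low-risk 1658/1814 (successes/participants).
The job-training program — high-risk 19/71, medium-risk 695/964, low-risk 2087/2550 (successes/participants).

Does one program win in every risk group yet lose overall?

No

High-risk: the mentoring program 25/79 = 31.6%, the job-training program 19/71 = 26.8% → the mentoring program
Medium-risk: the mentoring program 622/746 = 83.4%, the job-training program 695/964 = 72.1% → the mentoring program
Low-risk: the mentoring program 1658/1814 = 91.4%, the job-training program 2087/2550 = 81.8% → the mentoring program
Overall: the mentoring program 2305/2639 = 87.3%, the job-training program 2801/3585 = 78.1% → the mentoring program
The mentoring program wins overall and in every risk group — no reversal.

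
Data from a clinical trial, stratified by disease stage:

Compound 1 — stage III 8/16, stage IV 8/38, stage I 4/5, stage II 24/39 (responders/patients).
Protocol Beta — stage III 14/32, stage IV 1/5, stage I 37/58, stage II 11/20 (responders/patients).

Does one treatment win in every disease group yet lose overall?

Yes

Stage III: Compound 1 8/16 = 50.0%, Protocol Beta 14/32 = 43.8% → Compound 1
Stage IV: Compound 1 8/38 = 21.1%, Protocol Beta 1/5 = 20.0% → Compound 1
Stage I: Compound 1 4/5 = 80.0%, Protocol Beta 37/58 = 63.8% → Compound 1
Stage II: Compound 1 24/39 = 61.5%, Protocol Beta 11/20 = 55.0% → Compound 1
Overall: Compound 1 44/98 = 44.9%, Protocol Beta 63/115 = 54.8% → Protocol Beta
Compound 1 wins each disease group but Protocol Beta wins overall — the comparison reverses. Compound 1's patients skew toward stage IV, which has a lower base rate.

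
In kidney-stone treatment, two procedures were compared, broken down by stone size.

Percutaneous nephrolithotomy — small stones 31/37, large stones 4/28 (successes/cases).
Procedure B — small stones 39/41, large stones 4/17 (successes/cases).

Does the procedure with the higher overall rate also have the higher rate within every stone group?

Small stones: percutaneous nephrolithotomy 31/37 = 83.8%, Procedure B 39/41 = 95.1% → Procedure B
Large stones: percutaneous nephrolithotomy 4/28 = 14.3%, Procedure B 4/17 = 23.5% → Procedure B
Overall: percutaneous nephrolithotomy 35/65 = 53.8%, Procedure B 43/58 = 74.1% → Procedure B
Procedure B wins overall and in every stone group — no reversal.

Yes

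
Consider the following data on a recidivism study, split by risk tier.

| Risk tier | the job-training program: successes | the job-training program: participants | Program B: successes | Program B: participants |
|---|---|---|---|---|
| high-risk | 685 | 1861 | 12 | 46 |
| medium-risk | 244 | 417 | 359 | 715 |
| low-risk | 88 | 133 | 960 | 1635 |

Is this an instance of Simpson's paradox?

High-risk: the job-training program 685/1861 = 36.8%, Program B 12/46 = 26.1% → the job-training program
Medium-risk: the job-training program 244/417 = 58.5%, Program B 359/715 = 50.2% → the job-training program
Low-risk: the job-training program 88/133 = 66.2%, Program B 960/1635 = 58.7% → the job-training program
Overall: the job-training program 1017/2411 = 42.2%, Program B 1331/2396 = 55.6% → Program B
The job-training program wins each risk group but Program B wins overall — the comparison reverses. The job-training program's participants skew toward high-risk, which has a lower base rate.

Yes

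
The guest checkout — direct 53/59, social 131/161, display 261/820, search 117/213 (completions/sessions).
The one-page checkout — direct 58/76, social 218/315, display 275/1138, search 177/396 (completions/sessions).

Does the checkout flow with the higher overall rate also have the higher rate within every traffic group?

Direct: the guest checkout 53/59 = 89.8%, the one-page checkout 58/76 = 76.3% → the guest checkout
Social: the guest checkout 131/161 = 81.4%, the one-page checkout 218/315 = 69.2% → the guest checkout
Display: the guest checkout 261/820 = 31.8%, the one-page checkout 275/1138 = 24.2% → the guest checkout
Search: the guest checkout 117/213 = 54.9%, the one-page checkout 177/396 = 44.7% → the guest checkout
Overall: the guest checkout 562/1253 = 44.9%, the one-page checkout 728/1925 = 37.8% → the guest checkout
The guest checkout wins overall and in every traffic group — no reversal.

Yes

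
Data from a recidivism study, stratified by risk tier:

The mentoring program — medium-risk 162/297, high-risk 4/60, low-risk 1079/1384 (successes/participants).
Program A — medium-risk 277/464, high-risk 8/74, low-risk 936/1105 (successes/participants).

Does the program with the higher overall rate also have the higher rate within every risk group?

Yes

Medium-risk: the mentoring program 162/297 = 54.5%, Program A 277/464 = 59.7% → Program A
High-risk: the mentoring program 4/60 = 6.7%, Program A 8/74 = 10.8% → Program A
Low-risk: the mentoring program 1079/1384 = 78.0%, Program A 936/1105 = 84.7% → Program A
Overall: the mentoring program 1245/1741 = 71.5%, Program A 1221/1643 = 74.3% → Program A
Program A wins overall and in every risk group — no reversal.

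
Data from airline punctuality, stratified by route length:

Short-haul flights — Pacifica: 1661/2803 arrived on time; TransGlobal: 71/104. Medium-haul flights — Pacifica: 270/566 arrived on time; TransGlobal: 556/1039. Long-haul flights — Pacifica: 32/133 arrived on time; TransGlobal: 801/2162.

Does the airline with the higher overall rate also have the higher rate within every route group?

No

Short-haul: Pacifica 1661/2803 = 59.3%, TransGlobal 71/104 = 68.3% → TransGlobal
Medium-haul: Pacifica 270/566 = 47.7%, TransGlobal 556/1039 = 53.5% → TransGlobal
Long-haul: Pacifica 32/133 = 24.1%, TransGlobal 801/2162 = 37.0% → TransGlobal
Overall: Pacifica 1963/3502 = 56.1%, TransGlobal 1428/3305 = 43.2% → Pacifica
TransGlobal wins each route group but Pacifica wins overall — the comparison reverses. TransGlobal's flights skew toward long-haul, which has a lower base rate.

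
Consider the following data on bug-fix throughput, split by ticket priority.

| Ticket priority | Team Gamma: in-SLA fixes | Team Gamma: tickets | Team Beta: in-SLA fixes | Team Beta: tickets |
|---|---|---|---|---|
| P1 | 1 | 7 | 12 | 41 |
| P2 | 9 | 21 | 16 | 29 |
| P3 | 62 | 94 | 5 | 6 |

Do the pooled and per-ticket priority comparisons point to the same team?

No

P1: Team Gamma 1/7 = 14.3%, Team Beta 12/41 = 29.3% → Team Beta
P2: Team Gamma 9/21 = 42.9%, Team Beta 16/29 = 55.2% → Team Beta
P3: Team Gamma 62/94 = 66.0%, Team Beta 5/6 = 83.3% → Team Beta
Overall: Team Gamma 72/122 = 59.0%, Team Beta 33/76 = 43.4% → Team Gamma
Team Beta wins each ticket group but Team Gamma wins overall — the comparison reverses. Team Beta's tickets skew toward P1, which has a lower base rate.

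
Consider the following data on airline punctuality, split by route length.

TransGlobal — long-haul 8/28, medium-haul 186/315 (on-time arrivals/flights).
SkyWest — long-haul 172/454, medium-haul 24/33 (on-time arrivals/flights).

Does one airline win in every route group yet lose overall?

Long-haul: TransGlobal 8/28 = 28.6%, SkyWest 172/454 = 37.9% → SkyWest
Medium-haul: TransGlobal 186/315 = 59.0%, SkyWest 24/33 = 72.7% → SkyWest
Overall: TransGlobal 194/343 = 56.6%, SkyWest 196/487 = 40.2% → TransGlobal
SkyWest wins each route group but TransGlobal wins overall — the comparison reverses. SkyWest's flights skew toward long-haul, which has a lower base rate.

Yes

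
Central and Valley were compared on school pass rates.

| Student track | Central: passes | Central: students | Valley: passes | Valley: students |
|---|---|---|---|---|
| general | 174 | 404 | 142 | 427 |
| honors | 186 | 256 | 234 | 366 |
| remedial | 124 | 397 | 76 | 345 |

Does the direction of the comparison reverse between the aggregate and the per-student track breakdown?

General: Central 174/404 = 43.1%, Valley 142/427 = 33.3% → Central
Honors: Central 186/256 = 72.7%, Valley 234/366 = 63.9% → Central
Remedial: Central 124/397 = 31.2%, Valley 76/345 = 22.0% → Central
Overall: Central 484/1057 = 45.8%, Valley 452/1138 = 39.7% → Central
Central wins overall and in every student group — no reversal.

No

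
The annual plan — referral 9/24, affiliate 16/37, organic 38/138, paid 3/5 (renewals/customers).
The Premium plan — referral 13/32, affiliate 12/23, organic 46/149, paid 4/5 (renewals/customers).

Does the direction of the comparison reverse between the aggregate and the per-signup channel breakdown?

Referral: the annual plan 9/24 = 37.5%, the Premium plan 13/32 = 40.6% → the Premium plan
Affiliate: the annual plan 16/37 = 43.2%, the Premium plan 12/23 = 52.2% → the Premium plan
Organic: the annual plan 38/138 = 27.5%, the Premium plan 46/149 = 30.9% → the Premium plan
Paid: the annual plan 3/5 = 60.0%, the Premium plan 4/5 = 80.0% → the Premium plan
Overall: the annual plan 66/204 = 32.4%, the Premium plan 75/209 = 35.9% → the Premium plan
The Premium plan wins overall and in every signup group — no reversal.

No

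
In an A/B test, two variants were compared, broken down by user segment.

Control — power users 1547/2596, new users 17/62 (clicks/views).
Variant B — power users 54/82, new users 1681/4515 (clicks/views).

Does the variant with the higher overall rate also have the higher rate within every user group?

No

Power users: Control 1547/2596 = 59.6%, Variant B 54/82 = 65.9% → Variant B
New users: Control 17/62 = 27.4%, Variant B 1681/4515 = 37.2% → Variant B
Overall: Control 1564/2658 = 58.8%, Variant B 1735/4597 = 37.7% → Control
Variant B wins each user group but Control wins overall — the comparison reverses. Variant B's views skew toward new users, which has a lower base rate.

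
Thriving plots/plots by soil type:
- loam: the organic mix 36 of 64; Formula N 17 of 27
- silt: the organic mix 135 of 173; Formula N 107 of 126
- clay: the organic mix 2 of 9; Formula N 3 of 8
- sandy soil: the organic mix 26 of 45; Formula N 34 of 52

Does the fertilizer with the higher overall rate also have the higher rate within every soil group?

Yes

Loam: the organic mix 36/64 = 56.2%, Formula N 17/27 = 63.0% → Formula N
Silt: the organic mix 135/173 = 78.0%, Formula N 107/126 = 84.9% → Formula N
Clay: the organic mix 2/9 = 22.2%, Formula N 3/8 = 37.5% → Formula N
Sandy soil: the organic mix 26/45 = 57.8%, Formula N 34/52 = 65.4% → Formula N
Overall: the organic mix 199/291 = 68.4%, Formula N 161/213 = 75.6% → Formula N
Formula N wins overall and in every soil group — no reversal.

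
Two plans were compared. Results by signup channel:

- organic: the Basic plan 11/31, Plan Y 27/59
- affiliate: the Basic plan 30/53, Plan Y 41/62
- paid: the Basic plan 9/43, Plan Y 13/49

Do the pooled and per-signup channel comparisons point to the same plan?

Yes

Organic: the Basic plan 11/31 = 35.5%, Plan Y 27/59 = 45.8% → Plan Y
Affiliate: the Basic plan 30/53 = 56.6%, Plan Y 41/62 = 66.1% → Plan Y
Paid: the Basic plan 9/43 = 20.9%, Plan Y 13/49 = 26.5% → Plan Y
Overall: the Basic plan 50/127 = 39.4%, Plan Y 81/170 = 47.6% → Plan Y
Plan Y wins overall and in every signup group — no reversal.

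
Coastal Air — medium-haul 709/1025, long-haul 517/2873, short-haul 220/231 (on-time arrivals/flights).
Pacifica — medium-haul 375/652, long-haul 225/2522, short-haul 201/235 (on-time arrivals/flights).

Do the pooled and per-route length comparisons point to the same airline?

Yes

Medium-haul: Coastal Air 709/1025 = 69.2%, Pacifica 375/652 = 57.5% → Coastal Air
Long-haul: Coastal Air 517/2873 = 18.0%, Pacifica 225/2522 = 8.9% → Coastal Air
Short-haul: Coastal Air 220/231 = 95.2%, Pacifica 201/235 = 85.5% → Coastal Air
Overall: Coastal Air 1446/4129 = 35.0%, Pacifica 801/3409 = 23.5% → Coastal Air
Coastal Air wins overall and in every route group — no reversal.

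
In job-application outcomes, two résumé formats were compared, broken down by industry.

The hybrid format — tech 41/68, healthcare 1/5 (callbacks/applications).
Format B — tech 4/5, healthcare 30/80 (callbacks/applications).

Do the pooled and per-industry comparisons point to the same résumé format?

Tech: the hybrid format 41/68 = 60.3%, Format B 4/5 = 80.0% → Format B
Healthcare: the hybrid format 1/5 = 20.0%, Format B 30/80 = 37.5% → Format B
Overall: the hybrid format 42/73 = 57.5%, Format B 34/85 = 40.0% → the hybrid format
Format B wins each industry group but the hybrid format wins overall — the comparison reverses. Format B's applications skew toward healthcare, which has a lower base rate.

No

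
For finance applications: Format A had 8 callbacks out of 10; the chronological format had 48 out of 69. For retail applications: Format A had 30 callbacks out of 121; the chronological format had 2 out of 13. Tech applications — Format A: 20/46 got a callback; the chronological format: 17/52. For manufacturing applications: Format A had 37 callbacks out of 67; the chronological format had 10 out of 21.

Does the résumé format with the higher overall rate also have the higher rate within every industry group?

No

Finance: Format A 8/10 = 80.0%, the chronological format 48/69 = 69.6% → Format A
Retail: Format A 30/121 = 24.8%, the chronological format 2/13 = 15.4% → Format A
Tech: Format A 20/46 = 43.5%, the chronological format 17/52 = 32.7% → Format A
Manufacturing: Format A 37/67 = 55.2%, the chronological format 10/21 = 47.6% → Format A
Overall: Format A 95/244 = 38.9%, the chronological format 77/155 = 49.7% → the chronological format
Format A wins each industry group but the chronological format wins overall — the comparison reverses. Format A's applications skew toward retail, which has a lower base rate.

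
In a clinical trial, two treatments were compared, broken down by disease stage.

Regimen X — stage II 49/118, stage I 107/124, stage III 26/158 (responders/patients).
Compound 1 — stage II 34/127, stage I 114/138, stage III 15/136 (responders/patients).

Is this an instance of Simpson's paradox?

No

Stage II: Regimen X 49/118 = 41.5%, Compound 1 34/127 = 26.8% → Regimen X
Stage I: Regimen X 107/124 = 86.3%, Compound 1 114/138 = 82.6% → Regimen X
Stage III: Regimen X 26/158 = 16.5%, Compound 1 15/136 = 11.0% → Regimen X
Overall: Regimen X 182/400 = 45.5%, Compound 1 163/401 = 40.6% → Regimen X
Regimen X wins overall and in every disease group — no reversal.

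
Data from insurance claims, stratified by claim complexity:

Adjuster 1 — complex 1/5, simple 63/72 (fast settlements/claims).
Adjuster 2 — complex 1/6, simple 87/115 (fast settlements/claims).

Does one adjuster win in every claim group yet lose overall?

No

Complex: Adjuster 1 1/5 = 20.0%, Adjuster 2 1/6 = 16.7% → Adjuster 1
Simple: Adjuster 1 63/72 = 87.5%, Adjuster 2 87/115 = 75.7% → Adjuster 1
Overall: Adjuster 1 64/77 = 83.1%, Adjuster 2 88/121 = 72.7% → Adjuster 1
Adjuster 1 wins overall and in every claim group — no reversal.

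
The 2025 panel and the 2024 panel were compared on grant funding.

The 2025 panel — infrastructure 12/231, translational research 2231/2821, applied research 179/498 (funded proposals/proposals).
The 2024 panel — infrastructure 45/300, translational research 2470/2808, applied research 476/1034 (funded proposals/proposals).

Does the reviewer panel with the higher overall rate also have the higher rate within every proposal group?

Infrastructure: the 2025 panel 12/231 = 5.2%, the 2024 panel 45/300 = 15.0% → the 2024 panel
Translational research: the 2025 panel 2231/2821 = 79.1%, the 2024 panel 2470/2808 = 88.0% → the 2024 panel
Applied research: the 2025 panel 179/498 = 35.9%, the 2024 panel 476/1034 = 46.0% → the 2024 panel
Overall: the 2025 panel 2422/3550 = 68.2%, the 2024 panel 2991/4142 = 72.2% → the 2024 panel
The 2024 panel wins overall and in every proposal group — no reversal.

Yes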